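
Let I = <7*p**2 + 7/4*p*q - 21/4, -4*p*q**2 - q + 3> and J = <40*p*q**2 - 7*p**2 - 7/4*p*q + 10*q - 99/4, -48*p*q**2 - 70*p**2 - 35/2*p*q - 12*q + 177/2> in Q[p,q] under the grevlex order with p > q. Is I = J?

Equality of ideals is decidable: compute both reduced Gröbner bases (unique for the ordering) and check whether they agree.
Buchberger on the first generating set:
f_1 = 7*p**2 + 7/4*p*q - 21/4, LT = p**2.
f_2 = -4*p*q**2 - q + 3, LT = p*q**2.

S(f_1,f_2): lcm = p**2*q**2. S = 1/4*p*q**3 - 1/4*p*q - 3/4*q**2 + 3/4*p.
  leading term p*q**3: subtract (-1/16*q)·f_2 from 1/4*p*q**3 - 1/4*p*q - 3/4*q**2 + 3/4*p → -1/4*p*q - 13/16*q**2 + 3/4*p + 3/16*q
  leading term p*q: no divisor's leading term divides it; move -1/4*p*q to the remainder.
  leading term q**2: no divisor's leading term divides it; move -13/16*q**2 to the remainder.
  leading term p: no divisor's leading term divides it; move 3/4*p to the remainder.
  leading term q: no divisor's leading term divides it; move 3/16*q to the remainder.
  remainder -1/4*p*q - 13/16*q**2 + 3/4*p + 3/16*q ≠ 0; add g_3 = -1/4*p*q - 13/16*q**2 + 3/4*p + 3/16*q to the basis.

S(f_2,g_3): lcm = p*q**2. S = -13/4*q**3 + 3*p*q + 3/4*q**2 + 1/4*q - 3/4.
  leading term q**3: no divisor's leading term divides it; move -13/4*q**3 to the remainder.
  leading term p*q: subtract (-12)·g_3 from 3*p*q + 3/4*q**2 + 1/4*q - 3/4 → -9*q**2 + 9*p + 5/2*q - 3/4
  leading term q**2: no divisor's leading term divides it; move -9*q**2 to the remainder.
  leading term p: no divisor's leading term divides it; move 9*p to the remainder.
  leading term q: no divisor's leading term divides it; move 5/2*q to the remainder.
  leading term 1: no divisor's leading term divides it; move -3/4 to the remainder.
  remainder -13/4*q**3 - 9*q**2 + 9*p + 5/2*q - 3/4 ≠ 0; add g_4 = -13/4*q**3 - 9*q**2 + 9*p + 5/2*q - 3/4 to the basis.

The other S-polynomials (S(f_1,g_3), S(f_1,g_4), S(f_2,g_4), S(g_3,g_4)) all reduce to 0 modulo the current basis, so we have a Gröbner basis.
Inter-reduce: drop elements whose leading term is divisible by another's, tail-reduce, and make monic.
Reduced Gröbner basis: {q**3 + 36/13*q**2 - 36/13*p - 10/13*q + 3/13, p**2 - 13/16*q**2 + 3/4*p + 3/16*q - 3/4, p*q + 13/4*q**2 - 3*p - 3/4*q}.

Buchberger on the second generating set:
h_1 = 40*p*q**2 - 7*p**2 - 7/4*p*q + 10*q - 99/4, LT = p*q**2.
h_2 = -48*p*q**2 - 70*p**2 - 35/2*p*q - 12*q + 177/2, LT = p*q**2.

S(h_1,h_2): lcm = p*q**2. S = -49/30*p**2 - 49/120*p*q + 49/40.
  leading term p**2: no divisor's leading term divides it; move -49/30*p**2 to the remainder.
  leading term p*q: no divisor's leading term divides it; move -49/120*p*q to the remainder.
  leading term 1: no divisor's leading term divides it; move 49/40 to the remainder.
  remainder -49/30*p**2 - 49/120*p*q + 49/40 ≠ 0; add k_3 = -49/30*p**2 - 49/120*p*q + 49/40 to the basis.

S(h_1,k_3): lcm = p**2*q**2. S = -1/4*p*q**3 - 7/40*p**3 - 7/160*p**2*q + 1/4*p*q + 3/4*q**2 - 99/160*p.
  leading term p*q**3: subtract (-1/160*q)·h_1 from -1/4*p*q**3 - 7/40*p**3 - 7/160*p**2*q + 1/4*p*q + 3/4*q**2 - 99/160*p → -7/40*p**3 - 7/80*p**2*q - 7/640*p*q**2 + 1/4*p*q + 13/16*q**2 - 99/160*p - 99/640*q
  leading term p**3: subtract (3/28*p)·k_3 from -7/40*p**3 - 7/80*p**2*q - 7/640*p*q**2 + 1/4*p*q + 13/16*q**2 - 99/160*p - 99/640*q → -7/160*p**2*q - 7/640*p*q**2 + 1/4*p*q + 13/16*q**2 - 3/4*p - 99/640*q
  leading term p**2*q: subtract (3/112*q)·k_3 from -7/160*p**2*q - 7/640*p*q**2 + 1/4*p*q + 13/16*q**2 - 3/4*p - 99/640*q → 1/4*p*q + 13/16*q**2 - 3/4*p - 3/16*q
  leading term p*q: no divisor's leading term divides it; move 1/4*p*q to the remainder.
  leading term q**2: no divisor's leading term divides it; move 13/16*q**2 to the remainder.
  leading term p: no divisor's leading term divides it; move -3/4*p to the remainder.
  leading term q: no divisor's leading term divides it; move -3/16*q to the remainder.
  remainder 1/4*p*q + 13/16*q**2 - 3/4*p - 3/16*q ≠ 0; add k_4 = 1/4*p*q + 13/16*q**2 - 3/4*p - 3/16*q to the basis.

S(h_1,k_4): lcm = p*q**2. S = -13/4*q**3 - 7/40*p**2 + 473/160*p*q + 3/4*q**2 + 1/4*q - 99/160.
  leading term q**3: no divisor's leading term divides it; move -13/4*q**3 to the remainder.
  leading term p**2: subtract (3/28)·k_3 from -7/40*p**2 + 473/160*p*q + 3/4*q**2 + 1/4*q - 99/160 → 3*p*q + 3/4*q**2 + 1/4*q - 3/4
  leading term p*q: subtract (12)·k_4 from 3*p*q + 3/4*q**2 + 1/4*q - 3/4 → -9*q**2 + 9*p + 5/2*q - 3/4
  leading term q**2: no divisor's leading term divides it; move -9*q**2 to the remainder.
  leading term p: no divisor's leading term divides it; move 9*p to the remainder.
  leading term q: no divisor's leading term divides it; move 5/2*q to the remainder.
  leading term 1: no divisor's leading term divides it; move -3/4 to the remainder.
  remainder -13/4*q**3 - 9*q**2 + 9*p + 5/2*q - 3/4 ≠ 0; add k_5 = -13/4*q**3 - 9*q**2 + 9*p + 5/2*q - 3/4 to the basis.

The other S-polynomials (S(h_2,k_3), S(h_2,k_4), S(k_3,k_4), S(h_1,k_5), S(h_2,k_5), S(k_3,k_5), S(k_4,k_5)) all reduce to 0 modulo the current basis, so we have a Gröbner basis.
Inter-reduce: drop elements whose leading term is divisible by another's, tail-reduce, and make monic.
Reduced Gröbner basis: {q**3 + 36/13*q**2 - 36/13*p - 10/13*q + 3/13, p**2 - 13/16*q**2 + 3/4*p + 3/16*q - 3/4, p*q + 13/4*q**2 - 3*p - 3/4*q}.

Same reduced basis, so the two generating sets span the same ideal.

Yes, the ideals are equal.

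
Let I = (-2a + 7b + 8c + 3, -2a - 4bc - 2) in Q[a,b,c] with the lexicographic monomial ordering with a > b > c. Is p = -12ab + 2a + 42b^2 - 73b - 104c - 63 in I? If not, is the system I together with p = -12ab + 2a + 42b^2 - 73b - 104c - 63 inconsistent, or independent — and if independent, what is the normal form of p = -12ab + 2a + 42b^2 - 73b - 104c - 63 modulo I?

First compute the reduced Gröbner basis of I by Buchberger's algorithm.
f_1 = -2a + 7b + 8c + 3, LT = a.
f_2 = -2a - 4bc - 2, LT = a.

S(f_1,f_2): lcm = a. S = -2bc - 7/2b - 4c - 5/2.
  leading term bc: no divisor's leading term divides it; move -2bc to the remainder.
  leading term b: no divisor's leading term divides it; move -7/2b to the remainder.
  leading term c: no divisor's leading term divides it; move -4c to the remainder.
  leading term 1: no divisor's leading term divides it; move -5/2 to the remainder.
  remainder -2bc - 7/2b - 4c - 5/2 ≠ 0; add h_3 = -2bc - 7/2b - 4c - 5/2 to the basis.

The other S-polynomials (S(f_1,h_3), S(f_2,h_3)) all reduce to 0 modulo the current basis, so we have a Gröbner basis.
Inter-reduce: drop elements whose leading term is divisible by another's, tail-reduce, and make monic.
Reduced Gröbner basis: {a - 7/2b - 4c - 3/2, bc + 7/4b + 2c + 5/4}.
Label its elements g_1 = a - 7/2b - 4c - 3/2, g_2 = bc + 7/4b + 2c + 5/4.

Reduce p = -12ab + 2a + 42b^2 - 73b - 104c - 63 modulo G:
  leading term ab: subtract (-12b)·g_1 from -12ab + 2a + 42b^2 - 73b - 104c - 63 → 2a - 48bc - 91b - 104c - 63
  leading term a: subtract (2)·g_1 from 2a - 48bc - 91b - 104c - 63 → -48bc - 84b - 96c - 60
  leading term bc: subtract (-48)·g_2 from -48bc - 84b - 96c - 60 → 0
  normal form = 0.
Since the normal form is 0, p ∈ I.

-12ab + 2a + 42b^2 - 73b - 104c - 63 lies in I (it reduces to 0).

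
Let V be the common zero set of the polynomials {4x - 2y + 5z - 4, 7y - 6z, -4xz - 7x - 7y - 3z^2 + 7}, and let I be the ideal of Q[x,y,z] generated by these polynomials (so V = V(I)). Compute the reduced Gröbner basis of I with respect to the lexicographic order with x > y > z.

G = {x + 23/28z - 1, y - 6/7z, z^2 - 119/8z}

The reduced Gröbner basis is the canonical form of the ideal for this ordering.

f_1 = 4x - 2y + 5z - 4, LT = x.
f_2 = 7y - 6z, LT = y.
f_3 = -4xz - 7x - 7y - 3z^2 + 7, LT = xz.

S(f_1,f_3): lcm = xz. S = -7/4x - 1/2yz - 7/4y + 1/2z^2 - z + 7/4.
  reduce S modulo (f_1, f_2, f_3):
  remainder 1/14z^2 - 17/16z ≠ 0; add g_4 = 1/14z^2 - 17/16z to the basis.

The other S-polynomials (S(f_1,f_2), S(f_2,f_3), S(f_1,g_4), S(f_2,g_4), S(f_3,g_4)) all reduce to 0 modulo the current basis, so we have a Gröbner basis.
Inter-reduce: drop elements whose leading term is divisible by another's, tail-reduce, and make monic.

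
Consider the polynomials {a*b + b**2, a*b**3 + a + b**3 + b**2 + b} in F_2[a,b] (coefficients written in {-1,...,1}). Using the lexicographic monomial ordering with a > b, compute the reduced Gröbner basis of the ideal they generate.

G = {a + b**4 + b**3 + b**2 + b, b**5 + b**4 + b**3}

Buchberger's algorithm terminates because the ascending chain of leading-term ideals stabilizes.

f_1 = a*b + b**2, LT = a*b.
f_2 = a*b**3 + a + b**3 + b**2 + b, LT = a*b**3.

S(f_1,f_2): lcm = a*b**3. S = a + b**4 + b**3 + b**2 + b.
  leading term a: no divisor's leading term divides it; move a to the remainder.
  leading term b**4: no divisor's leading term divides it; move b**4 to the remainder.
  leading term b**3: no divisor's leading term divides it; move b**3 to the remainder.
  leading term b**2: no divisor's leading term divides it; move b**2 to the remainder.
  leading term b: no divisor's leading term divides it; move b to the remainder.
  remainder a + b**4 + b**3 + b**2 + b ≠ 0; add g_3 = a + b**4 + b**3 + b**2 + b to the basis.

S(f_1,g_3): lcm = a*b. S = b**5 + b**4 + b**3.
  leading term b**5: no divisor's leading term divides it; move b**5 to the remainder.
  leading term b**4: no divisor's leading term divides it; move b**4 to the remainder.
  leading term b**3: no divisor's leading term divides it; move b**3 to the remainder.
  remainder b**5 + b**4 + b**3 ≠ 0; add g_4 = b**5 + b**4 + b**3 to the basis.

The other S-polynomials (S(f_2,g_3), S(f_1,g_4), S(f_2,g_4), S(g_3,g_4)) all reduce to 0 modulo the current basis, so we have a Gröbner basis.
Inter-reduce: drop elements whose leading term is divisible by another's, tail-reduce, and make monic.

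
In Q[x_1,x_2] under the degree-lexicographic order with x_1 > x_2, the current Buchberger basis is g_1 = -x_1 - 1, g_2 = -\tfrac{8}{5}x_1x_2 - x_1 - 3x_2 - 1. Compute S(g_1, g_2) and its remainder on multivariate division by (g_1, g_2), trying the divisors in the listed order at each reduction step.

S(g_1, g_2) = -\tfrac{5}{8}x_1 - \tfrac{7}{8}x_2 - \tfrac{5}{8}; remainder on division = -\tfrac{7}{8}x_2.

lcm(LM(g_1), LM(g_2)) = x_1x_2.
S = (lcm/LT(g_1))·g_1 − (lcm/LT(g_2))·g_2 = -\tfrac{5}{8}x_1 - \tfrac{7}{8}x_2 - \tfrac{5}{8}.
Reduce S modulo (g_1, g_2) in that order:
  leading term x_1: subtract (\tfrac{5}{8})·g_1 from -\tfrac{5}{8}x_1 - \tfrac{7}{8}x_2 - \tfrac{5}{8} → -\tfrac{7}{8}x_2
  leading term x_2: no divisor's leading term divides it; move -\tfrac{7}{8}x_2 to the remainder.
The remainder -\tfrac{7}{8}x_2 is nonzero, so it would be added as the next basis element.
This is the inner loop of Buchberger's algorithm — each nonzero remainder becomes a new basis element.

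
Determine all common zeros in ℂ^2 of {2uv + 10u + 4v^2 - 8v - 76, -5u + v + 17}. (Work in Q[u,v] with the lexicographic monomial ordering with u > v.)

Compute a lex Gröbner basis by Buchberger's algorithm.
f_1 = 2uv + 10u + 4v^2 - 8v - 76, LT = uv.
f_2 = -5u + v + 17, LT = u.

S(f_1,f_2): lcm = uv. S = 5u + 11/5v^2 - 3/5v - 38.
  leading term u: subtract (-1)·f_2 from 5u + 11/5v^2 - 3/5v - 38 → 11/5v^2 + 2/5v - 21
  leading term v^2: no divisor's leading term divides it; move 11/5v^2 to the remainder.
  leading term v: no divisor's leading term divides it; move 2/5v to the remainder.
  leading term 1: no divisor's leading term divides it; move -21 to the remainder.
  remainder 11/5v^2 + 2/5v - 21 ≠ 0; add h_3 = 11/5v^2 + 2/5v - 21 to the basis.

The other S-polynomials (S(f_1,h_3), S(f_2,h_3)) all reduce to 0 modulo the current basis, so we have a Gröbner basis.
Inter-reduce: drop elements whose leading term is divisible by another's, tail-reduce, and make monic.
Reduced Gröbner basis: {u - 1/5v - 17/5, v^2 + 2/11v - 105/11}.

The lex basis is triangular: the last element involves only v. Solving v^2 + 2/11v - 105/11 = 0 gives v ∈ {-35/11, 3}; substituting each value into the earlier elements determines the remaining variables.
  v = -35/11: the earlier basis element becomes u - 152/55 = 0, giving u = 152/55 — point (152/55, -35/11).
  v = 3: the earlier basis element becomes u - 4 = 0, giving u = 4 — point (4, 3).
Substituting each solution back into the original system confirms all equations vanish.

{(152/55, -35/11), (4, 3)}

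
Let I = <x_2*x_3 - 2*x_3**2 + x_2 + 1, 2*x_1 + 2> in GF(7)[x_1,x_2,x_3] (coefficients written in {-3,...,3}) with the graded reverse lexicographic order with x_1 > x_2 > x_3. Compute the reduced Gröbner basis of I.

G = {x_2*x_3 - 2*x_3**2 + x_2 + 1, x_1 + 1}

f_1 = x_2*x_3 - 2*x_3**2 + x_2 + 1, LT = x_2*x_3.
f_2 = 2*x_1 + 2, LT = x_1.

The S-polynomials (S(f_1,f_2)) all reduce to 0 modulo the current basis, so we have a Gröbner basis.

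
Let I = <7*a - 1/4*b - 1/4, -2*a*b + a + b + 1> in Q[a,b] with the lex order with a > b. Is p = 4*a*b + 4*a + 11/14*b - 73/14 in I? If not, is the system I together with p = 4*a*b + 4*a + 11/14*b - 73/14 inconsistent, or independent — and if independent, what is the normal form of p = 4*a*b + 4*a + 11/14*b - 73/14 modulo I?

First compute the reduced Gröbner basis of I by Buchberger's algorithm.
f_1 = 7*a - 1/4*b - 1/4, LT = a.
f_2 = -2*a*b + a + b + 1, LT = a*b.

S(f_1,f_2): lcm = a*b. S = 1/2*a - 1/28*b**2 + 13/28*b + 1/2.
  leading term a: subtract (1/14)·f_1 from 1/2*a - 1/28*b**2 + 13/28*b + 1/2 → -1/28*b**2 + 27/56*b + 29/56
  leading term b**2: no divisor's leading term divides it; move -1/28*b**2 to the remainder.
  leading term b: no divisor's leading term divides it; move 27/56*b to the remainder.
  leading term 1: no divisor's leading term divides it; move 29/56 to the remainder.
  remainder -1/28*b**2 + 27/56*b + 29/56 ≠ 0; add h_3 = -1/28*b**2 + 27/56*b + 29/56 to the basis.

S(f_1,h_3): leading monomials are coprime, so the S-polynomial reduces to 0 (Buchberger's first criterion).
S(f_2,h_3): lcm = a*b**2. S = 13*a*b + 29/2*a - 1/2*b**2 - 1/2*b.
  leading term a*b: subtract (13/7*b)·f_1 from 13*a*b + 29/2*a - 1/2*b**2 - 1/2*b → 29/2*a - 1/28*b**2 - 1/28*b
  leading term a: subtract (29/14)·f_1 from 29/2*a - 1/28*b**2 - 1/28*b → -1/28*b**2 + 27/56*b + 29/56
  leading term b**2: subtract (1)·h_3 from -1/28*b**2 + 27/56*b + 29/56 → 0
  remainder 0.

Every S-polynomial of the final basis reduces to 0, so we have a Gröbner basis.
Inter-reduce: drop elements whose leading term is divisible by another's, tail-reduce, and make monic.
Reduced Gröbner basis: {a - 1/28*b - 1/28, b**2 - 27/2*b - 29/2}.
Label its elements g_1 = a - 1/28*b - 1/28, g_2 = b**2 - 27/2*b - 29/2.

Reduce p = 4*a*b + 4*a + 11/14*b - 73/14 modulo G:
  leading term a*b: subtract (4*b)·g_1 from 4*a*b + 4*a + 11/14*b - 73/14 → 4*a + 1/7*b**2 + 13/14*b - 73/14
  leading term a: subtract (4)·g_1 from 4*a + 1/7*b**2 + 13/14*b - 73/14 → 1/7*b**2 + 15/14*b - 71/14
  leading term b**2: subtract (1/7)·g_2 from 1/7*b**2 + 15/14*b - 71/14 → 3*b - 3
  leading term b: no divisor's leading term divides it; move 3*b to the remainder.
  leading term 1: no divisor's leading term divides it; move -3 to the remainder.
  normal form = 3*b - 3.
The normal form is nonzero, so p ∉ I. Since p minus its normal form lies in I, I + (p) = I + (r) where r = 3*b - 3; decide whether this ideal is the whole ring.
Run Buchberger on G together with r (pairs among the g_i already reduce to 0 since G is a Gröbner basis):
g_1 = a - 1/28*b - 1/28, LT = a.
g_2 = b**2 - 27/2*b - 29/2, LT = b**2.
r = 3*b - 3, LT = b.

S(g_1,g_2): leading monomials are coprime, so the S-polynomial reduces to 0 (Buchberger's first criterion).
S(g_1,r): leading monomials are coprime, so the S-polynomial reduces to 0 (Buchberger's first criterion).
S(g_2,r): lcm = b**2. S = -25/2*b - 29/2.
  leading term b: subtract (-25/6)·r from -25/2*b - 29/2 → -27
  leading term 1: no divisor's leading term divides it; move -27 to the remainder.
  remainder -27 ≠ 0; add m_4 = -27 to the basis.

S(g_1,m_4): leading monomials are coprime, so the S-polynomial reduces to 0 (Buchberger's first criterion).
S(g_2,m_4): leading monomials are coprime, so the S-polynomial reduces to 0 (Buchberger's first criterion).
S(r,m_4): leading monomials are coprime, so the S-polynomial reduces to 0 (Buchberger's first criterion).
Every S-polynomial of the final basis reduces to 0, so we have a Gröbner basis.
Inter-reduce: drop elements whose leading term is divisible by another's, tail-reduce, and make monic.
Reduced Gröbner basis: {1}.
The reduced Gröbner basis of I + (p) is {1}: the ideal is the whole ring, so the enlarged system has no common solution — adjoining p is inconsistent.

Adjoining 4*a*b + 4*a + 11/14*b - 73/14 makes the ideal the whole ring: the system is inconsistent.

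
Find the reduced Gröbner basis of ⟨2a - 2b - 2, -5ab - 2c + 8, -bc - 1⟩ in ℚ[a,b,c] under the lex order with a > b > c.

G = {a - ⅖c² + 8/5c, b - ⅖c² + 8/5c + 1, c³ - 4c² - 5/2c + 5/2}

This is the nonlinear analogue of row-reducing a linear system.

f_1 = 2a - 2b - 2, LT = a.
f_2 = -5ab - 2c + 8, LT = ab.
f_3 = -bc - 1, LT = bc.

S(f_1,f_2): lcm = ab. S = -b² - b - ⅖c + 8/5.
  leading term b²: no divisor's leading term divides it; move -b² to the remainder.
  leading term b: no divisor's leading term divides it; move -b to the remainder.
  leading term c: no divisor's leading term divides it; move -⅖c to the remainder.
  leading term 1: no divisor's leading term divides it; move 8/5 to the remainder.
  remainder -b² - b - ⅖c + 8/5 ≠ 0; add g_4 = -b² - b - ⅖c + 8/5 to the basis.

S(f_1,f_3): leading monomials are coprime, so the S-polynomial reduces to 0 (Buchberger's first criterion).
S(f_2,f_3): lcm = abc. S = -a + ⅖c² - 8/5c.
  leading term a: subtract (-½)·f_1 from -a + ⅖c² - 8/5c → -b + ⅖c² - 8/5c - 1
  leading term b: no divisor's leading term divides it; move -b to the remainder.
  leading term c²: no divisor's leading term divides it; move ⅖c² to the remainder.
  leading term c: no divisor's leading term divides it; move -8/5c to the remainder.
  leading term 1: no divisor's leading term divides it; move -1 to the remainder.
  remainder -b + ⅖c² - 8/5c - 1 ≠ 0; add g_5 = -b + ⅖c² - 8/5c - 1 to the basis.

S(f_1,g_4): leading monomials are coprime, so the S-polynomial reduces to 0 (Buchberger's first criterion).
S(f_2,g_4): lcm = ab². S = -ab - ⅖ac + 8/5a + ⅖bc - 8/5b.
  leading term ab: subtract (-½b)·f_1 from -ab - ⅖ac + 8/5a + ⅖bc - 8/5b → -⅖ac + 8/5a - b² + ⅖bc - 13/5b
  leading term ac: subtract (-⅕c)·f_1 from -⅖ac + 8/5a - b² + ⅖bc - 13/5b → 8/5a - b² - 13/5b - ⅖c
  leading term a: subtract (⅘)·f_1 from 8/5a - b² - 13/5b - ⅖c → -b² - b - ⅖c + 8/5
  leading term b²: subtract (1)·g_4 from -b² - b - ⅖c + 8/5 → 0
  remainder 0.

S(f_3,g_4): lcm = b²c. S = -bc + b - ⅖c² + 8/5c.
  leading term bc: subtract (1)·f_3 from -bc + b - ⅖c² + 8/5c → b - ⅖c² + 8/5c + 1
  leading term b: subtract (-1)·g_5 from b - ⅖c² + 8/5c + 1 → 0
  remainder 0.

S(f_1,g_5): leading monomials are coprime, so the S-polynomial reduces to 0 (Buchberger's first criterion).
S(f_2,g_5): lcm = ab. S = ⅖ac² - 8/5ac - a + ⅖c - 8/5.
  leading term ac²: subtract (⅕c²)·f_1 from ⅖ac² - 8/5ac - a + ⅖c - 8/5 → -8/5ac - a + ⅖bc² + ⅖c² + ⅖c - 8/5
  leading term ac: subtract (-⅘c)·f_1 from -8/5ac - a + ⅖bc² + ⅖c² + ⅖c - 8/5 → -a + ⅖bc² - 8/5bc + ⅖c² - 6/5c - 8/5
  leading term a: subtract (-½)·f_1 from -a + ⅖bc² - 8/5bc + ⅖c² - 6/5c - 8/5 → ⅖bc² - 8/5bc - b + ⅖c² - 6/5c - 13/5
  leading term bc²: subtract (-⅖c)·f_3 from ⅖bc² - 8/5bc - b + ⅖c² - 6/5c - 13/5 → -8/5bc - b + ⅖c² - 8/5c - 13/5
  leading term bc: subtract (8/5)·f_3 from -8/5bc - b + ⅖c² - 8/5c - 13/5 → -b + ⅖c² - 8/5c - 1
  leading term b: subtract (1)·g_5 from -b + ⅖c² - 8/5c - 1 → 0
  remainder 0.

S(f_3,g_5): lcm = bc. S = ⅖c³ - 8/5c² - c + 1.
  leading term c³: no divisor's leading term divides it; move ⅖c³ to the remainder.
  leading term c²: no divisor's leading term divides it; move -8/5c² to the remainder.
  leading term c: no divisor's leading term divides it; move -c to the remainder.
  leading term 1: no divisor's leading term divides it; move 1 to the remainder.
  remainder ⅖c³ - 8/5c² - c + 1 ≠ 0; add g_6 = ⅖c³ - 8/5c² - c + 1 to the basis.

S(g_4,g_5): lcm = b². S = ⅖bc² - 8/5bc + ⅖c - 8/5.
  leading term bc²: subtract (-⅖c)·f_3 from ⅖bc² - 8/5bc + ⅖c - 8/5 → -8/5bc - 8/5
  leading term bc: subtract (8/5)·f_3 from -8/5bc - 8/5 → 0
  remainder 0.

S(f_1,g_6): leading monomials are coprime, so the S-polynomial reduces to 0 (Buchberger's first criterion).
S(f_2,g_6): leading monomials are coprime, so the S-polynomial reduces to 0 (Buchberger's first criterion).
S(f_3,g_6): lcm = bc³. S = 4bc² + 5/2bc - 5/2b + c².
  leading term bc²: subtract (-4c)·f_3 from 4bc² + 5/2bc - 5/2b + c² → 5/2bc - 5/2b + c² - 4c
  leading term bc: subtract (-5/2)·f_3 from 5/2bc - 5/2b + c² - 4c → -5/2b + c² - 4c - 5/2
  leading term b: subtract (5/2)·g_5 from -5/2b + c² - 4c - 5/2 → 0
  remainder 0.

S(g_4,g_6): leading monomials are coprime, so the S-polynomial reduces to 0 (Buchberger's first criterion).
S(g_5,g_6): leading monomials are coprime, so the S-polynomial reduces to 0 (Buchberger's first criterion).
Every S-polynomial of the final basis reduces to 0, so we have a Gröbner basis.
Inter-reduce: drop elements whose leading term is divisible by another's, tail-reduce, and make monic.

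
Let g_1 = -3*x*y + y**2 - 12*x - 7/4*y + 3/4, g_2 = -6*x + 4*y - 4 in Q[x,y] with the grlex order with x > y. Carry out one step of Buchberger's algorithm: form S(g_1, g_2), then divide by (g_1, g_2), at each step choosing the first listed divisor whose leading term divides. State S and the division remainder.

lcm(LM(g_1), LM(g_2)) = x*y.
S = (lcm/LT(g_1))·g_1 − (lcm/LT(g_2))·g_2 = 1/3*y**2 + 4*x - 1/12*y - 1/4.
Reduce S modulo (g_1, g_2) in that order:
  leading term y**2: no divisor's leading term divides it; move 1/3*y**2 to the remainder.
  leading term x: subtract (-2/3)·g_2 from 4*x - 1/12*y - 1/4 → 31/12*y - 35/12
  leading term y: no divisor's leading term divides it; move 31/12*y to the remainder.
  leading term 1: no divisor's leading term divides it; move -35/12 to the remainder.
The remainder 1/3*y**2 + 31/12*y - 35/12 is nonzero, so it would be added as the next basis element.

S(g_1, g_2) = 1/3*y**2 + 4*x - 1/12*y - 1/4; remainder on division = 1/3*y**2 + 31/12*y - 35/12.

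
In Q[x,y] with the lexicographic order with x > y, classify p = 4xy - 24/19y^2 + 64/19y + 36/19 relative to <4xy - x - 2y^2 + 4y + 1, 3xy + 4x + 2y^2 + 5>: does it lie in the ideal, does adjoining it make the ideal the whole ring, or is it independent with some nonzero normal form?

4xy - 24/19y^2 + 64/19y + 36/19 lies in I (it reduces to 0).

First compute the reduced Gröbner basis of I by Buchberger's algorithm.
f_1 = 4xy - x - 2y^2 + 4y + 1, LT = xy.
f_2 = 3xy + 4x + 2y^2 + 5, LT = xy.

S(f_1,f_2): lcm = xy. S = -19/12x - 7/6y^2 + y - 17/12.
  reduce S modulo (f_1, f_2):
  remainder -19/12x - 7/6y^2 + y - 17/12 ≠ 0; add h_3 = -19/12x - 7/6y^2 + y - 17/12 to the basis.

S(f_1,h_3): lcm = xy. S = -1/4x - 14/19y^3 + 5/38y^2 + 2/19y + 1/4.
  reduce S modulo (f_1, f_2, h_3):
  remainder -14/19y^3 + 6/19y^2 - 1/19y + 9/19 ≠ 0; add h_4 = -14/19y^3 + 6/19y^2 - 1/19y + 9/19 to the basis.

The other S-polynomials (S(f_2,h_3), S(f_1,h_4), S(f_2,h_4), S(h_3,h_4)) all reduce to 0 modulo the current basis, so we have a Gröbner basis.
Inter-reduce: drop elements whose leading term is divisible by another's, tail-reduce, and make monic.
Reduced Gröbner basis: {x + 14/19y^2 - 12/19y + 17/19, y^3 - 3/7y^2 + 1/14y - 9/14}.
Label its elements g_1 = x + 14/19y^2 - 12/19y + 17/19, g_2 = y^3 - 3/7y^2 + 1/14y - 9/14.

Reduce p = 4xy - 24/19y^2 + 64/19y + 36/19 modulo G:
  leading term xy: subtract (4y)·g_1 from 4xy - 24/19y^2 + 64/19y + 36/19 → -56/19y^3 + 24/19y^2 - 4/19y + 36/19
  leading term y^3: subtract (-56/19)·g_2 from -56/19y^3 + 24/19y^2 - 4/19y + 36/19 → 0
  normal form = 0.
Since the normal form is 0, p ∈ I.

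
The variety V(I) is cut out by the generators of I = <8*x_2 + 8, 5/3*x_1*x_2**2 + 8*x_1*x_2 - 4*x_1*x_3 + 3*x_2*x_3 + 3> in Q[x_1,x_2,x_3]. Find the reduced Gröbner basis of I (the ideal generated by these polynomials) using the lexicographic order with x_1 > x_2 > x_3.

f_1 = 8*x_2 + 8, LT = x_2.
f_2 = 5/3*x_1*x_2**2 + 8*x_1*x_2 - 4*x_1*x_3 + 3*x_2*x_3 + 3, LT = x_1*x_2**2.

S(f_1,f_2): lcm = x_1*x_2**2. S = -19/5*x_1*x_2 + 12/5*x_1*x_3 - 9/5*x_2*x_3 - 9/5.
  leading term x_1*x_2: subtract (-19/40*x_1)·f_1 from -19/5*x_1*x_2 + 12/5*x_1*x_3 - 9/5*x_2*x_3 - 9/5 → 12/5*x_1*x_3 + 19/5*x_1 - 9/5*x_2*x_3 - 9/5
  leading term x_1*x_3: no divisor's leading term divides it; move 12/5*x_1*x_3 to the remainder.
  leading term x_1: no divisor's leading term divides it; move 19/5*x_1 to the remainder.
  leading term x_2*x_3: subtract (-9/40*x_3)·f_1 from -9/5*x_2*x_3 - 9/5 → 9/5*x_3 - 9/5
  leading term x_3: no divisor's leading term divides it; move 9/5*x_3 to the remainder.
  leading term 1: no divisor's leading term divides it; move -9/5 to the remainder.
  remainder 12/5*x_1*x_3 + 19/5*x_1 + 9/5*x_3 - 9/5 ≠ 0; add g_3 = 12/5*x_1*x_3 + 19/5*x_1 + 9/5*x_3 - 9/5 to the basis.

The other S-polynomials (S(f_1,g_3), S(f_2,g_3)) all reduce to 0 modulo the current basis, so we have a Gröbner basis.
Inter-reduce: drop elements whose leading term is divisible by another's, tail-reduce, and make monic.

G = {x_1*x_3 + 19/12*x_1 + 3/4*x_3 - 3/4, x_2 + 1}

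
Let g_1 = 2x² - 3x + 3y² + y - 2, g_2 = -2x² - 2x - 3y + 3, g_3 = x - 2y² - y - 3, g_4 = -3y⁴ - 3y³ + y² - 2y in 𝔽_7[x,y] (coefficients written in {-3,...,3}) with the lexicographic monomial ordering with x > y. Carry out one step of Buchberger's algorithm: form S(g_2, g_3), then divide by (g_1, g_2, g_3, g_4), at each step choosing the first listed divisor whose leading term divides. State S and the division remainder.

S(g_2, g_3) = 2xy² + xy - 3x - 2y + 2; remainder on division = 0.

lcm(LM(g_2), LM(g_3)) = x².
S = (lcm/LT(g_2))·g_2 − (lcm/LT(g_3))·g_3 = 2xy² + xy - 3x - 2y + 2.
Reduce S modulo (g_1, g_2, g_3, g_4) in that order:
  leading term xy²: subtract (2y²)·g_3 from 2xy² + xy - 3x - 2y + 2 → xy - 3x - 3y⁴ + 2y³ - y² - 2y + 2
  leading term xy: subtract (y)·g_3 from xy - 3x - 3y⁴ + 2y³ - y² - 2y + 2 → -3x - 3y⁴ - 3y³ + y + 2
  leading term x: subtract (-3)·g_3 from -3x - 3y⁴ - 3y³ + y + 2 → -3y⁴ - 3y³ + y² - 2y
  leading term y⁴: subtract (1)·g_4 from -3y⁴ - 3y³ + y² - 2y → 0
The remainder is 0, so this S-polynomial contributes no new basis element.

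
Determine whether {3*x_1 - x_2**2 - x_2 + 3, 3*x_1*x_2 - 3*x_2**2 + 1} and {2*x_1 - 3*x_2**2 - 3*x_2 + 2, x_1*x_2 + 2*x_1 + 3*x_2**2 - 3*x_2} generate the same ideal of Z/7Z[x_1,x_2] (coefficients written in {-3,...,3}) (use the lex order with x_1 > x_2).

Yes, the ideals are equal.

Two ideals are equal iff their reduced Gröbner bases coincide (the reduced basis is unique for a fixed ordering).
Buchberger on the first generating set:
f_1 = 3*x_1 - x_2**2 - x_2 + 3, LT = x_1.
f_2 = 3*x_1*x_2 - 3*x_2**2 + 1, LT = x_1*x_2.

S(f_1,f_2): lcm = x_1*x_2. S = 2*x_2**3 + 3*x_2**2 + x_2 + 2.
  leading term x_2**3: no divisor's leading term divides it; move 2*x_2**3 to the remainder.
  leading term x_2**2: no divisor's leading term divides it; move 3*x_2**2 to the remainder.
  leading term x_2: no divisor's leading term divides it; move x_2 to the remainder.
  leading term 1: no divisor's leading term divides it; move 2 to the remainder.
  remainder 2*x_2**3 + 3*x_2**2 + x_2 + 2 ≠ 0; add g_3 = 2*x_2**3 + 3*x_2**2 + x_2 + 2 to the basis.

S(f_1,g_3): leading monomials are coprime, so the S-polynomial reduces to 0 (Buchberger's first criterion).
S(f_2,g_3): lcm = x_1*x_2**3. S = 2*x_1*x_2**2 + 3*x_1*x_2 - x_1 - x_2**4 - 2*x_2**2.
  leading term x_1*x_2**2: subtract (3*x_2**2)·f_1 from 2*x_1*x_2**2 + 3*x_1*x_2 - x_1 - x_2**4 - 2*x_2**2 → 3*x_1*x_2 - x_1 + 2*x_2**4 + 3*x_2**3 + 3*x_2**2
  leading term x_1*x_2: subtract (x_2)·f_1 from 3*x_1*x_2 - x_1 + 2*x_2**4 + 3*x_2**3 + 3*x_2**2 → -x_1 + 2*x_2**4 - 3*x_2**3 - 3*x_2**2 - 3*x_2
  leading term x_1: subtract (2)·f_1 from -x_1 + 2*x_2**4 - 3*x_2**3 - 3*x_2**2 - 3*x_2 → 2*x_2**4 - 3*x_2**3 - x_2**2 - x_2 + 1
  leading term x_2**4: subtract (x_2)·g_3 from 2*x_2**4 - 3*x_2**3 - x_2**2 - x_2 + 1 → x_2**3 - 2*x_2**2 - 3*x_2 + 1
  leading term x_2**3: subtract (-3)·g_3 from x_2**3 - 2*x_2**2 - 3*x_2 + 1 → 0
  remainder 0.

Every S-polynomial of the final basis reduces to 0, so we have a Gröbner basis.
Inter-reduce: drop elements whose leading term is divisible by another's, tail-reduce, and make monic.
Reduced Gröbner basis: {x_1 + 2*x_2**2 + 2*x_2 + 1, x_2**3 - 2*x_2**2 - 3*x_2 + 1}.

Buchberger on the second generating set:
h_1 = 2*x_1 - 3*x_2**2 - 3*x_2 + 2, LT = x_1.
h_2 = x_1*x_2 + 2*x_1 + 3*x_2**2 - 3*x_2, LT = x_1*x_2.

S(h_1,h_2): lcm = x_1*x_2. S = -2*x_1 + 2*x_2**3 - x_2**2 - 3*x_2.
  leading term x_1: subtract (-1)·h_1 from -2*x_1 + 2*x_2**3 - x_2**2 - 3*x_2 → 2*x_2**3 + 3*x_2**2 + x_2 + 2
  leading term x_2**3: no divisor's leading term divides it; move 2*x_2**3 to the remainder.
  leading term x_2**2: no divisor's leading term divides it; move 3*x_2**2 to the remainder.
  leading term x_2: no divisor's leading term divides it; move x_2 to the remainder.
  leading term 1: no divisor's leading term divides it; move 2 to the remainder.
  remainder 2*x_2**3 + 3*x_2**2 + x_2 + 2 ≠ 0; add k_3 = 2*x_2**3 + 3*x_2**2 + x_2 + 2 to the basis.

S(h_1,k_3): leading monomials are coprime, so the S-polynomial reduces to 0 (Buchberger's first criterion).
S(h_2,k_3): lcm = x_1*x_2**3. S = -3*x_1*x_2**2 + 3*x_1*x_2 - x_1 + 3*x_2**4 - 3*x_2**3.
  leading term x_1*x_2**2: subtract (2*x_2**2)·h_1 from -3*x_1*x_2**2 + 3*x_1*x_2 - x_1 + 3*x_2**4 - 3*x_2**3 → 3*x_1*x_2 - x_1 + 2*x_2**4 + 3*x_2**3 + 3*x_2**2
  leading term x_1*x_2: subtract (-2*x_2)·h_1 from 3*x_1*x_2 - x_1 + 2*x_2**4 + 3*x_2**3 + 3*x_2**2 → -x_1 + 2*x_2**4 - 3*x_2**3 - 3*x_2**2 - 3*x_2
  leading term x_1: subtract (3)·h_1 from -x_1 + 2*x_2**4 - 3*x_2**3 - 3*x_2**2 - 3*x_2 → 2*x_2**4 - 3*x_2**3 - x_2**2 - x_2 + 1
  leading term x_2**4: subtract (x_2)·k_3 from 2*x_2**4 - 3*x_2**3 - x_2**2 - x_2 + 1 → x_2**3 - 2*x_2**2 - 3*x_2 + 1
  leading term x_2**3: subtract (-3)·k_3 from x_2**3 - 2*x_2**2 - 3*x_2 + 1 → 0
  remainder 0.

Every S-polynomial of the final basis reduces to 0, so we have a Gröbner basis.
Inter-reduce: drop elements whose leading term is divisible by another's, tail-reduce, and make monic.
Reduced Gröbner basis: {x_1 + 2*x_2**2 + 2*x_2 + 1, x_2**3 - 2*x_2**2 - 3*x_2 + 1}.

Same reduced basis, so the two generating sets span the same ideal.
The choice of monomial ordering does not affect the verdict — as long as both bases are computed under the same ordering, their equality decides ideal equality.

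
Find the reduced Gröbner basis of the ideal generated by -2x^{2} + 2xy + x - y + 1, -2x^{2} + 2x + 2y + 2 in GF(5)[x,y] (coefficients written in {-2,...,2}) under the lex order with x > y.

Buchberger's algorithm terminates because the ascending chain of leading-term ideals stabilizes.

f_1 = -2x^{2} + 2xy + x - y + 1, LT = x^{2}.
f_2 = -2x^{2} + 2x + 2y + 2, LT = x^{2}.

S(f_1,f_2): lcm = x^{2}. S = -xy - 2x - y - 2.
  leading term xy: no divisor's leading term divides it; move -xy to the remainder.
  leading term x: no divisor's leading term divides it; move -2x to the remainder.
  leading term y: no divisor's leading term divides it; move -y to the remainder.
  leading term 1: no divisor's leading term divides it; move -2 to the remainder.
  remainder -xy - 2x - y - 2 ≠ 0; add g_3 = -xy - 2x - y - 2 to the basis.

S(f_1,g_3): lcm = x^{2}y. S = -2x^{2} - xy^{2} + xy - 2x - 2y^{2} + 2y.
  leading term x^{2}: subtract (1)·f_1 from -2x^{2} - xy^{2} + xy - 2x - 2y^{2} + 2y → -xy^{2} - xy + 2x - 2y^{2} - 2y - 1
  leading term xy^{2}: subtract (y)·g_3 from -xy^{2} - xy + 2x - 2y^{2} - 2y - 1 → xy + 2x - y^{2} - 1
  leading term xy: subtract (-1)·g_3 from xy + 2x - y^{2} - 1 → -y^{2} - y + 2
  leading term y^{2}: no divisor's leading term divides it; move -y^{2} to the remainder.
  leading term y: no divisor's leading term divides it; move -y to the remainder.
  leading term 1: no divisor's leading term divides it; move 2 to the remainder.
  remainder -y^{2} - y + 2 ≠ 0; add g_4 = -y^{2} - y + 2 to the basis.

S(f_2,g_3): lcm = x^{2}y. S = -2x^{2} - 2xy - 2x - y^{2} - y.
  leading term x^{2}: subtract (1)·f_1 from -2x^{2} - 2xy - 2x - y^{2} - y → xy + 2x - y^{2} - 1
  leading term xy: subtract (-1)·g_3 from xy + 2x - y^{2} - 1 → -y^{2} - y + 2
  leading term y^{2}: subtract (1)·g_4 from -y^{2} - y + 2 → 0
  remainder 0.

S(f_1,g_4): leading monomials are coprime, so the S-polynomial reduces to 0 (Buchberger's first criterion).
S(f_2,g_4): leading monomials are coprime, so the S-polynomial reduces to 0 (Buchberger's first criterion).
S(g_3,g_4): lcm = xy^{2}. S = xy + 2x + y^{2} + 2y.
  leading term xy: subtract (-1)·g_3 from xy + 2x + y^{2} + 2y → y^{2} + y - 2
  leading term y^{2}: subtract (-1)·g_4 from y^{2} + y - 2 → 0
  remainder 0.

Every S-polynomial of the final basis reduces to 0, so we have a Gröbner basis.
Inter-reduce: drop elements whose leading term is divisible by another's, tail-reduce, and make monic.

G = {x^{2} - x - y - 1, xy + 2x + y + 2, y^{2} + y - 2}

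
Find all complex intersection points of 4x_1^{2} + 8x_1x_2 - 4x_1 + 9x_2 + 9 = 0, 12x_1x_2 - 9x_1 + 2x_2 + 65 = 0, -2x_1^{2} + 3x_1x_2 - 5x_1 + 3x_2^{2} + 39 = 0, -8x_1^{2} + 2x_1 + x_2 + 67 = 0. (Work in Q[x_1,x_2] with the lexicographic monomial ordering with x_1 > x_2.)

{(3, -1)}

Compute a lex Gröbner basis by Buchberger's algorithm.
f_1 = 4x_1^{2} + 8x_1x_2 - 4x_1 + 9x_2 + 9, LT = x_1^{2}.
f_2 = 12x_1x_2 - 9x_1 + 2x_2 + 65, LT = x_1x_2.
f_3 = -2x_1^{2} + 3x_1x_2 - 5x_1 + 3x_2^{2} + 39, LT = x_1^{2}.
f_4 = -8x_1^{2} + 2x_1 + x_2 + 67, LT = x_1^{2}.

S(f_1,f_2): lcm = x_1^{2}x_2. S = \tfrac{3}{4}x_1^{2} + 2x_1x_2^{2} - \tfrac{7}{6}x_1x_2 - \tfrac{65}{12}x_1 + \tfrac{9}{4}x_2^{2} + \tfrac{9}{4}x_2.
  leading term x_1^{2}: subtract (\tfrac{3}{16})·f_1 from \tfrac{3}{4}x_1^{2} + 2x_1x_2^{2} - \tfrac{7}{6}x_1x_2 - \tfrac{65}{12}x_1 + \tfrac{9}{4}x_2^{2} + \tfrac{9}{4}x_2 → 2x_1x_2^{2} - \tfrac{8}{3}x_1x_2 - \tfrac{14}{3}x_1 + \tfrac{9}{4}x_2^{2} + \tfrac{9}{16}x_2 - \tfrac{27}{16}
  leading term x_1x_2^{2}: subtract (\tfrac{1}{6}x_2)·f_2 from 2x_1x_2^{2} - \tfrac{8}{3}x_1x_2 - \tfrac{14}{3}x_1 + \tfrac{9}{4}x_2^{2} + \tfrac{9}{16}x_2 - \tfrac{27}{16} → -\tfrac{7}{6}x_1x_2 - \tfrac{14}{3}x_1 + \tfrac{23}{12}x_2^{2} - \tfrac{493}{48}x_2 - \tfrac{27}{16}
  leading term x_1x_2: subtract (-\tfrac{7}{72})·f_2 from -\tfrac{7}{6}x_1x_2 - \tfrac{14}{3}x_1 + \tfrac{23}{12}x_2^{2} - \tfrac{493}{48}x_2 - \tfrac{27}{16} → -\tfrac{133}{24}x_1 + \tfrac{23}{12}x_2^{2} - \tfrac{1451}{144}x_2 + \tfrac{667}{144}
  leading term x_1: no divisor's leading term divides it; move -\tfrac{133}{24}x_1 to the remainder.
  leading term x_2^{2}: no divisor's leading term divides it; move \tfrac{23}{12}x_2^{2} to the remainder.
  leading term x_2: no divisor's leading term divides it; move -\tfrac{1451}{144}x_2 to the remainder.
  leading term 1: no divisor's leading term divides it; move \tfrac{667}{144} to the remainder.
  remainder -\tfrac{133}{24}x_1 + \tfrac{23}{12}x_2^{2} - \tfrac{1451}{144}x_2 + \tfrac{667}{144} ≠ 0; add h_5 = -\tfrac{133}{24}x_1 + \tfrac{23}{12}x_2^{2} - \tfrac{1451}{144}x_2 + \tfrac{667}{144} to the basis.

S(f_1,f_3): lcm = x_1^{2}. S = \tfrac{7}{2}x_1x_2 - \tfrac{7}{2}x_1 + \tfrac{3}{2}x_2^{2} + \tfrac{9}{4}x_2 + \tfrac{87}{4}.
  leading term x_1x_2: subtract (\tfrac{7}{24})·f_2 from \tfrac{7}{2}x_1x_2 - \tfrac{7}{2}x_1 + \tfrac{3}{2}x_2^{2} + \tfrac{9}{4}x_2 + \tfrac{87}{4} → -\tfrac{7}{8}x_1 + \tfrac{3}{2}x_2^{2} + \tfrac{5}{3}x_2 + \tfrac{67}{24}
  leading term x_1: subtract (\tfrac{3}{19})·h_5 from -\tfrac{7}{8}x_1 + \tfrac{3}{2}x_2^{2} + \tfrac{5}{3}x_2 + \tfrac{67}{24} → \tfrac{91}{76}x_2^{2} + \tfrac{2971}{912}x_2 + \tfrac{1879}{912}
  leading term x_2^{2}: no divisor's leading term divides it; move \tfrac{91}{76}x_2^{2} to the remainder.
  leading term x_2: no divisor's leading term divides it; move \tfrac{2971}{912}x_2 to the remainder.
  leading term 1: no divisor's leading term divides it; move \tfrac{1879}{912} to the remainder.
  remainder \tfrac{91}{76}x_2^{2} + \tfrac{2971}{912}x_2 + \tfrac{1879}{912} ≠ 0; add h_6 = \tfrac{91}{76}x_2^{2} + \tfrac{2971}{912}x_2 + \tfrac{1879}{912} to the basis.

S(f_1,f_4): lcm = x_1^{2}. S = 2x_1x_2 - \tfrac{3}{4}x_1 + \tfrac{19}{8}x_2 + \tfrac{85}{8}.
  leading term x_1x_2: subtract (\tfrac{1}{6})·f_2 from 2x_1x_2 - \tfrac{3}{4}x_1 + \tfrac{19}{8}x_2 + \tfrac{85}{8} → \tfrac{3}{4}x_1 + \tfrac{49}{24}x_2 - \tfrac{5}{24}
  leading term x_1: subtract (-\tfrac{18}{133})·h_5 from \tfrac{3}{4}x_1 + \tfrac{49}{24}x_2 - \tfrac{5}{24} → \tfrac{69}{266}x_2^{2} + \tfrac{541}{798}x_2 + \tfrac{167}{399}
  leading term x_2^{2}: subtract (\tfrac{138}{637})·h_6 from \tfrac{69}{266}x_2^{2} + \tfrac{541}{798}x_2 + \tfrac{167}{399} → -\tfrac{425}{15288}x_2 - \tfrac{425}{15288}
  leading term x_2: no divisor's leading term divides it; move -\tfrac{425}{15288}x_2 to the remainder.
  leading term 1: no divisor's leading term divides it; move -\tfrac{425}{15288} to the remainder.
  remainder -\tfrac{425}{15288}x_2 - \tfrac{425}{15288} ≠ 0; add h_7 = -\tfrac{425}{15288}x_2 - \tfrac{425}{15288} to the basis.

The other S-polynomials (S(f_2,f_3), S(f_2,f_4), S(f_3,f_4), S(f_1,h_5), S(f_2,h_5), S(f_3,h_5), S(f_4,h_5), S(f_1,h_6), S(f_2,h_6), S(f_3,h_6), S(f_4,h_6), S(h_5,h_6), S(f_1,h_7), S(f_2,h_7), S(f_3,h_7), S(f_4,h_7), S(h_5,h_7), S(h_6,h_7)) all reduce to 0 modulo the current basis, so we have a Gröbner basis.
Inter-reduce: drop elements whose leading term is divisible by another's, tail-reduce, and make monic.
Reduced Gröbner basis: {x_1 - 3, x_2 + 1}.

From the last basis element, x_2 + 1 = 0, so x_2 takes values in {-1}. Each choice, substituted upward through the basis, yields the corresponding point(s) of the solution set.
  x_2 = -1: the earlier basis element becomes x_1 - 3 = 0, giving x_1 = 3 — point (3, -1).
Check: every point annihilates each of the original generators.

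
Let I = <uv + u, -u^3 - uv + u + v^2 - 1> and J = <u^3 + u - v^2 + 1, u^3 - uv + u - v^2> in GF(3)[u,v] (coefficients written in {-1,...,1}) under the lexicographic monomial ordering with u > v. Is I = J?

No, the ideals differ.

Since reduced Gröbner bases are canonical representatives of ideals under a given ordering, it suffices to compute and compare them.
Buchberger on the first generating set:
f_1 = uv + u, LT = uv.
f_2 = -u^3 - uv + u + v^2 - 1, LT = u^3.

S(f_1,f_2): lcm = u^3v. S = u^3 - uv^2 + uv + v^3 - v.
  reduce S modulo (f_1, f_2):
  remainder v^3 + v^2 - v - 1 ≠ 0; add g_3 = v^3 + v^2 - v - 1 to the basis.

The other S-polynomials (S(f_1,g_3), S(f_2,g_3)) all reduce to 0 modulo the current basis, so we have a Gröbner basis.
Inter-reduce: drop elements whose leading term is divisible by another's, tail-reduce, and make monic.
Reduced Gröbner basis: {u^3 + u - v^2 + 1, uv + u, v^3 + v^2 - v - 1}.

Buchberger on the second generating set:
h_1 = u^3 + u - v^2 + 1, LT = u^3.
h_2 = u^3 - uv + u - v^2, LT = u^3.

S(h_1,h_2): lcm = u^3. S = uv + 1.
  reduce S modulo (h_1, h_2):
  remainder uv + 1 ≠ 0; add k_3 = uv + 1 to the basis.

S(h_1,k_3): lcm = u^3v. S = -u^2 + uv - v^3 + v.
  reduce S modulo (h_1, h_2, k_3):
  remainder -u^2 - v^3 + v - 1 ≠ 0; add k_4 = -u^2 - v^3 + v - 1 to the basis.

S(k_3,k_4): lcm = u^2v. S = u - v^4 + v^2 - v.
  reduce S modulo (h_1, h_2, k_3, k_4):
  remainder u - v^4 + v^2 - v ≠ 0; add k_5 = u - v^4 + v^2 - v to the basis.

S(k_3,k_5): lcm = uv. S = v^5 - v^3 + v^2 + 1.
  reduce S modulo (h_1, h_2, k_3, k_4, k_5):
  remainder v^5 - v^3 + v^2 + 1 ≠ 0; add k_6 = v^5 - v^3 + v^2 + 1 to the basis.

The other S-polynomials (S(h_2,k_3), S(h_1,k_4), S(h_2,k_4), S(h_1,k_5), S(h_2,k_5), S(k_4,k_5), S(h_1,k_6), S(h_2,k_6), S(k_3,k_6), S(k_4,k_6), S(k_5,k_6)) all reduce to 0 modulo the current basis, so we have a Gröbner basis.
Inter-reduce: drop elements whose leading term is divisible by another's, tail-reduce, and make monic.
Reduced Gröbner basis: {u - v^4 + v^2 - v, v^5 - v^3 + v^2 + 1}.

Since the reduced bases disagree, the two ideals are not the same.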